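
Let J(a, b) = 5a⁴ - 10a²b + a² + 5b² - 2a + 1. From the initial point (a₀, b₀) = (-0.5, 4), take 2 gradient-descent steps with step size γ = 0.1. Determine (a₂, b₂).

(118.32475, 15.6025)

∇J = (20a³ - 20ab + 2a - 2, -10a² + 10b)
Step 1: at (-0.5, 4), ∇J = (34.5, 37.5) → (-0.5, 4) − 0.1·(34.5, 37.5) = (-3.95, 0.25)
Step 2: at (-3.95, 0.25), ∇J = (-1222.7475, -153.525) → (-3.95, 0.25) − 0.1·(-1222.7475, -153.525) = (118.32475, 15.6025)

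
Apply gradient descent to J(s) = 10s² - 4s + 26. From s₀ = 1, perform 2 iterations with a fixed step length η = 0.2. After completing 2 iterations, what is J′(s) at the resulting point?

144

J′(s) = 20s - 4
s₁ = 1 − 0.2·16 = -2.2
s₂ = -2.2 − 0.2·(-48) = 7.4
J′(s) at (7.4) = 144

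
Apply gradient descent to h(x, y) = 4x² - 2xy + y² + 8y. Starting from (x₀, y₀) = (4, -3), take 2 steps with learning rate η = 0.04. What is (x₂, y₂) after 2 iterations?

∇h = (8x - 2y, -2x + 2y + 8)
Step 1: at (4, -3), ∇h = (38, -6) → (4, -3) − 0.04·(38, -6) = (2.48, -2.76)
Step 2: at (2.48, -2.76), ∇h = (25.36, -2.48) → (2.48, -2.76) − 0.04·(25.36, -2.48) = (1.4656, -2.6608)

(1.4656, -2.6608)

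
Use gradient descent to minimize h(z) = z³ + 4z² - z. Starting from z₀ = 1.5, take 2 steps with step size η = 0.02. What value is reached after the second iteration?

0.9031385

h′(z) = 3z² + 8z - 1
Step 1: h′(1.5) = 17.75; z₁ = 1.5 − 0.02·17.75 = 1.145
Step 2: h′(1.145) = 12.093075; z₂ = 1.145 − 0.02·12.093075 = 0.9031385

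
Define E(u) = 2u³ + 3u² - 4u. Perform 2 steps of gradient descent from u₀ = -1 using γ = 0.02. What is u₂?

-0.831168

E′(u) = 6u² + 6u - 4
Step 1: E′(-1) = -4; u₁ = -1 − 0.02·(-4) = -0.92
Step 2: E′(-0.92) = -4.4416; u₂ = -0.92 − 0.02·(-4.4416) = -0.831168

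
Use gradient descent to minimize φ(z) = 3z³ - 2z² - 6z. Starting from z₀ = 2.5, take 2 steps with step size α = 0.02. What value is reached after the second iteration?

φ′(z) = 9z² - 4z - 6
z₁ = 2.5 − 0.02·40.25 = 1.695
z₂ = 1.695 − 0.02·13.077225 = 1.4334555

1.4334555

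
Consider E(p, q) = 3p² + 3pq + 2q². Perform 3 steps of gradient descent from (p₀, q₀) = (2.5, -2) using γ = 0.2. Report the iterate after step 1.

∇E = (6p + 3q, 3p + 4q)
(p₁, q₁) = (2.5, -2) − 0.2·(9, -0.5) = (0.7, -1.9)

(0.7, -1.9)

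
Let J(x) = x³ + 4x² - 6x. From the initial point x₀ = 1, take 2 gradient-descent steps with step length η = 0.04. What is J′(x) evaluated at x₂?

1.15799552

J′(x) = 3x² + 8x - 6
x₁ = 1 − 0.04·5 = 0.8
x₂ = 0.8 − 0.04·2.32 = 0.7072
J′(x) at (0.7072) = 1.15799552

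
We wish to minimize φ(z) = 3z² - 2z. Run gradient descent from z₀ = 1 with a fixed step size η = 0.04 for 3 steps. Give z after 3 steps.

φ′(z) = 6z - 2
Step 1: φ′(1) = 4; z₁ = 1 − 0.04·4 = 0.84
Step 2: φ′(0.84) = 3.04; z₂ = 0.84 − 0.04·3.04 = 0.7184
Step 3: φ′(0.7184) = 2.3104; z₃ = 0.7184 − 0.04·2.3104 = 0.625984

0.625984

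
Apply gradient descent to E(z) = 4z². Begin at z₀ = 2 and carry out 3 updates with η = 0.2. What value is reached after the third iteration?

-0.432

E′(z) = 8z
Step 1: E′(2) = 16; z₁ = 2 − 0.2·16 = -1.2
Step 2: E′(-1.2) = -9.6; z₂ = -1.2 − 0.2·(-9.6) = 0.72
Step 3: E′(0.72) = 5.76; z₃ = 0.72 − 0.2·5.76 = -0.432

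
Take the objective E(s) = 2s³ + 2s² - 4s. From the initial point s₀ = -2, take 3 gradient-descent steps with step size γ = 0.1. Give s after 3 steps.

-39.4405376

E′(s) = 6s² + 4s - 4
s₁ = -2 − 0.1·12 = -3.2
s₂ = -3.2 − 0.1·44.64 = -7.664
s₃ = -7.664 − 0.1·317.765376 = -39.4405376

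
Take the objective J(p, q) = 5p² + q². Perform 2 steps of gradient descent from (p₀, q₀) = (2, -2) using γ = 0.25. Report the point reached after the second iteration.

∇J = (10p, 2q)
Step 1: at (2, -2), ∇J = (20, -4) → (2, -2) − 0.25·(20, -4) = (-3, -1)
Step 2: at (-3, -1), ∇J = (-30, -2) → (-3, -1) − 0.25·(-30, -2) = (4.5, -0.5)

(4.5, -0.5)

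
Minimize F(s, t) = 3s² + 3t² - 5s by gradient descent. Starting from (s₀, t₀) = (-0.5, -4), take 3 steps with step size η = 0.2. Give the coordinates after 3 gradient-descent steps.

(0.844, 0.032)

∇F = (6s - 5, 6t)
Step 1: at (-0.5, -4), ∇F = (-8, -24) → (-0.5, -4) − 0.2·(-8, -24) = (1.1, 0.8)
Step 2: at (1.1, 0.8), ∇F = (1.6, 4.8) → (1.1, 0.8) − 0.2·(1.6, 4.8) = (0.78, -0.16)
Step 3: at (0.78, -0.16), ∇F = (-0.32, -0.96) → (0.78, -0.16) − 0.2·(-0.32, -0.96) = (0.844, 0.032)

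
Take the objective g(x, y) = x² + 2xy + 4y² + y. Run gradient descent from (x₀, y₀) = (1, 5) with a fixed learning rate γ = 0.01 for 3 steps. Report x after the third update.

∇g = (2x + 2y, 2x + 8y + 1)
Step 1: at (1, 5), ∇g = (12, 43) → (1, 5) − 0.01·(12, 43) = (0.88, 4.57)
Step 2: at (0.88, 4.57), ∇g = (10.9, 39.32) → (0.88, 4.57) − 0.01·(10.9, 39.32) = (0.771, 4.1768)
Step 3: at (0.771, 4.1768), ∇g = (9.8956, 35.9564) → (0.771, 4.1768) − 0.01·(9.8956, 35.9564) = (0.672044, 3.817236)
x = 0.672044

0.672044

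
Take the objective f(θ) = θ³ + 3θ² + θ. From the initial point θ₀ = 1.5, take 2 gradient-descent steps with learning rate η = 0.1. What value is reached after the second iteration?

f′(θ) = 3θ² + 6θ + 1
Step 1: f′(1.5) = 16.75; θ₁ = 1.5 − 0.1·16.75 = -0.175
Step 2: f′(-0.175) = 0.041875; θ₂ = -0.175 − 0.1·0.041875 = -0.1791875

-0.1791875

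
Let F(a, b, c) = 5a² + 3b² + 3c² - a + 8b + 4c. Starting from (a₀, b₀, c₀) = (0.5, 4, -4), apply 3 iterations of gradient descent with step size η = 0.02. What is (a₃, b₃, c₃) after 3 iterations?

∇F = (10a - 1, 6b + 8, 6c + 4)
Step 1: at (0.5, 4, -4), ∇F = (4, 32, -20) → (0.5, 4, -4) − 0.02·(4, 32, -20) = (0.42, 3.36, -3.6)
Step 2: at (0.42, 3.36, -3.6), ∇F = (3.2, 28.16, -17.6) → (0.42, 3.36, -3.6) − 0.02·(3.2, 28.16, -17.6) = (0.356, 2.7968, -3.248)
Step 3: at (0.356, 2.7968, -3.248), ∇F = (2.56, 24.7808, -15.488) → (0.356, 2.7968, -3.248) − 0.02·(2.56, 24.7808, -15.488) = (0.3048, 2.301184, -2.93824)

(0.3048, 2.301184, -2.93824)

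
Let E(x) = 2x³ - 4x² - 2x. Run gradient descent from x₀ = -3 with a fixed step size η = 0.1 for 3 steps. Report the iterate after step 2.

E′(x) = 6x² - 8x - 2
x₁ = -3 − 0.1·76 = -10.6
x₂ = -10.6 − 0.1·756.96 = -86.296

-86.296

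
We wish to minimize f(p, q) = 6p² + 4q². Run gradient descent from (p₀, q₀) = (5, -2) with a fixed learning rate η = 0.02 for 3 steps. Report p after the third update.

2.19488

∇f = (12p, 8q)
(p₁, q₁) = (5, -2) − 0.02·(60, -16) = (3.8, -1.68)
(p₂, q₂) = (3.8, -1.68) − 0.02·(45.6, -13.44) = (2.888, -1.4112)
(p₃, q₃) = (2.888, -1.4112) − 0.02·(34.656, -11.2896) = (2.19488, -1.185408)
p = 2.19488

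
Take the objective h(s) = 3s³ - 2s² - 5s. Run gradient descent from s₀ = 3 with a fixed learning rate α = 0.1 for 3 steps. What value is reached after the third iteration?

h′(s) = 9s² - 4s - 5
Step 1: h′(3) = 64; s₁ = 3 − 0.1·64 = -3.4
Step 2: h′(-3.4) = 112.64; s₂ = -3.4 − 0.1·112.64 = -14.664
Step 3: h′(-14.664) = 1988.952064; s₃ = -14.664 − 0.1·1988.952064 = -213.5592064

-213.5592064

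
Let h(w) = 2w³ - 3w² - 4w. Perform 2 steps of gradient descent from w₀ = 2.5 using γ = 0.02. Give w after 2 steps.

h′(w) = 6w² - 6w - 4
Step 1: h′(2.5) = 18.5; w₁ = 2.5 − 0.02·18.5 = 2.13
Step 2: h′(2.13) = 10.4414; w₂ = 2.13 − 0.02·10.4414 = 1.921172

1.921172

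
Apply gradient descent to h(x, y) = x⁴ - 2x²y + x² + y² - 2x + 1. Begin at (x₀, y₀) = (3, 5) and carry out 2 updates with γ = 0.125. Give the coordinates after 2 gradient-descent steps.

(8.5625, 7.5625)

∇h = (4x³ - 4xy + 2x - 2, -2x² + 2y)
(x₁, y₁) = (3, 5) − 0.125·(52, -8) = (-3.5, 6)
(x₂, y₂) = (-3.5, 6) − 0.125·(-96.5, -12.5) = (8.5625, 7.5625)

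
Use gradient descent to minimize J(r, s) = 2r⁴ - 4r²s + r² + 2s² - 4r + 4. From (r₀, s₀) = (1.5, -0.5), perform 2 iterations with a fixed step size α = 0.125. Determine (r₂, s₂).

(12.0625, 3.5625)

∇J = (8r³ - 8rs + 2r - 4, -4r² + 4s)
Step 1: at (1.5, -0.5), ∇J = (32, -11) → (1.5, -0.5) − 0.125·(32, -11) = (-2.5, 0.875)
Step 2: at (-2.5, 0.875), ∇J = (-116.5, -21.5) → (-2.5, 0.875) − 0.125·(-116.5, -21.5) = (12.0625, 3.5625)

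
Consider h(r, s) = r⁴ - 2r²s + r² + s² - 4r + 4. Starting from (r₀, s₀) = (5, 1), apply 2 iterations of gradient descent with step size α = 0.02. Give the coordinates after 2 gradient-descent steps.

(3.22102784, 2.772736)

∇h = (4r³ - 4rs + 2r - 4, -2r² + 2s)
(r₁, s₁) = (5, 1) − 0.02·(486, -48) = (-4.72, 1.96)
(r₂, s₂) = (-4.72, 1.96) − 0.02·(-397.051392, -40.6368) = (3.22102784, 2.772736)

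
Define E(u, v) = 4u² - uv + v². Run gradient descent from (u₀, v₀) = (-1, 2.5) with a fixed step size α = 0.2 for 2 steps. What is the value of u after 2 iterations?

-0.4

∇E = (8u - v, -u + 2v)
(u₁, v₁) = (-1, 2.5) − 0.2·(-10.5, 6) = (1.1, 1.3)
(u₂, v₂) = (1.1, 1.3) − 0.2·(7.5, 1.5) = (-0.4, 1)
u = -0.4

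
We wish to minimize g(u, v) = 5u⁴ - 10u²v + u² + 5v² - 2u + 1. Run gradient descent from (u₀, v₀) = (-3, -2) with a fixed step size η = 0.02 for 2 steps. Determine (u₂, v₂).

(-433.9594624, 21.62592)

∇g = (20u³ - 20uv + 2u - 2, -10u² + 10v)
(u₁, v₁) = (-3, -2) − 0.02·(-668, -110) = (10.36, 0.2)
(u₂, v₂) = (10.36, 0.2) − 0.02·(22215.97312, -1071.296) = (-433.9594624, 21.62592)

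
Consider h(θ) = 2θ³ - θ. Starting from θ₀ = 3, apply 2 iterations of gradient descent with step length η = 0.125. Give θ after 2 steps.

-13.35546875

h′(θ) = 6θ² - 1
Step 1: h′(3) = 53; θ₁ = 3 − 0.125·53 = -3.625
Step 2: h′(-3.625) = 77.84375; θ₂ = -3.625 − 0.125·77.84375 = -13.35546875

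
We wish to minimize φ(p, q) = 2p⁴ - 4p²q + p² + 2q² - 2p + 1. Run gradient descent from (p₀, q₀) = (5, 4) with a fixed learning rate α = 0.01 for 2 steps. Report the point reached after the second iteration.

∇φ = (8p³ - 8pq + 2p - 2, -4p² + 4q)
Step 1: at (5, 4), ∇φ = (848, -84) → (5, 4) − 0.01·(848, -84) = (-3.48, 4.84)
Step 2: at (-3.48, 4.84), ∇φ = (-211.367936, -29.0816) → (-3.48, 4.84) − 0.01·(-211.367936, -29.0816) = (-1.36632064, 5.130816)

(-1.36632064, 5.130816)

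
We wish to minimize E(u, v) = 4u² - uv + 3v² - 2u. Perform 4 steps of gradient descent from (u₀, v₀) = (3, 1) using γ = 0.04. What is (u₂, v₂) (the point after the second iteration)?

∇E = (8u - v - 2, -u + 6v)
Step 1: at (3, 1), ∇E = (21, 3) → (3, 1) − 0.04·(21, 3) = (2.16, 0.88)
Step 2: at (2.16, 0.88), ∇E = (14.4, 3.12) → (2.16, 0.88) − 0.04·(14.4, 3.12) = (1.584, 0.7552)

(1.584, 0.7552)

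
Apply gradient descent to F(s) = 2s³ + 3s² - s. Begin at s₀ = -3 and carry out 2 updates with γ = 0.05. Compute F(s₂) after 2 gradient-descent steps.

-1713.69051904296875

F′(s) = 6s² + 6s - 1
s₁ = -3 − 0.05·35 = -4.75
s₂ = -4.75 − 0.05·105.875 = -10.04375
F(-10.04375) = -1713.69051904296875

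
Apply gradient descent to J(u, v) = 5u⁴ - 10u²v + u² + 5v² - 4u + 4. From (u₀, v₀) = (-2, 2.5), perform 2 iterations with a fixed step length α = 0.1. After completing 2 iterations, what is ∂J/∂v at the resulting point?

∇J = (20u³ - 20uv + 2u - 4, -10u² + 10v)
(u₁, v₁) = (-2, 2.5) − 0.1·(-68, -15) = (4.8, 4)
(u₂, v₂) = (4.8, 4) − 0.1·(1833.44, -190.4) = (-178.544, 23.04)
∂J/∂v at (-178.544, 23.04) = -318549.19936

-318549.19936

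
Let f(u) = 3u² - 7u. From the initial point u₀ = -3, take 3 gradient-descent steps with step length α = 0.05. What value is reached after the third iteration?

f′(u) = 6u - 7
u₁ = -3 − 0.05·(-25) = -1.75
u₂ = -1.75 − 0.05·(-17.5) = -0.875
u₃ = -0.875 − 0.05·(-12.25) = -0.2625

-0.2625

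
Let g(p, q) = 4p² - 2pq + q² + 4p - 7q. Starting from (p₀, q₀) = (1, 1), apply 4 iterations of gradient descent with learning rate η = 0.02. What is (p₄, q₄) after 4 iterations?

∇g = (8p - 2q + 4, -2p + 2q - 7)
(p₁, q₁) = (1, 1) − 0.02·(10, -7) = (0.8, 1.14)
(p₂, q₂) = (0.8, 1.14) − 0.02·(8.12, -6.32) = (0.6376, 1.2664)
(p₃, q₃) = (0.6376, 1.2664) − 0.02·(6.568, -5.7424) = (0.50624, 1.381248)
(p₄, q₄) = (0.50624, 1.381248) − 0.02·(5.287424, -5.249984) = (0.40049152, 1.48624768)

(0.40049152, 1.48624768)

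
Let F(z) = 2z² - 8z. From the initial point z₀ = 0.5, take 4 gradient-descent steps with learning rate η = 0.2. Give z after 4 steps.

1.9976

F′(z) = 4z - 8
z₁ = 0.5 − 0.2·(-6) = 1.7
z₂ = 1.7 − 0.2·(-1.2) = 1.94
z₃ = 1.94 − 0.2·(-0.24) = 1.988
z₄ = 1.988 − 0.2·(-0.048) = 1.9976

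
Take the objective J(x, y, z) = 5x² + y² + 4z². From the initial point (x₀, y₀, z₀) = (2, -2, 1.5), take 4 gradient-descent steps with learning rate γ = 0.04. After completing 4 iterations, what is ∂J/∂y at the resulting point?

-2.86557184

∇J = (10x, 2y, 8z)
Step 1: at (2, -2, 1.5), ∇J = (20, -4, 12) → (2, -2, 1.5) − 0.04·(20, -4, 12) = (1.2, -1.84, 1.02)
Step 2: at (1.2, -1.84, 1.02), ∇J = (12, -3.68, 8.16) → (1.2, -1.84, 1.02) − 0.04·(12, -3.68, 8.16) = (0.72, -1.6928, 0.6936)
Step 3: at (0.72, -1.6928, 0.6936), ∇J = (7.2, -3.3856, 5.5488) → (0.72, -1.6928, 0.6936) − 0.04·(7.2, -3.3856, 5.5488) = (0.432, -1.557376, 0.471648)
Step 4: at (0.432, -1.557376, 0.471648), ∇J = (4.32, -3.114752, 3.773184) → (0.432, -1.557376, 0.471648) − 0.04·(4.32, -3.114752, 3.773184) = (0.2592, -1.43278592, 0.32072064)
∂J/∂y at (0.2592, -1.43278592, 0.32072064) = -2.86557184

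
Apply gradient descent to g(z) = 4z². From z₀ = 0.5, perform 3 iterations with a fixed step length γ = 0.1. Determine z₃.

g′(z) = 8z
z₁ = 0.5 − 0.1·4 = 0.1
z₂ = 0.1 − 0.1·0.8 = 0.02
z₃ = 0.02 − 0.1·0.16 = 0.004

0.004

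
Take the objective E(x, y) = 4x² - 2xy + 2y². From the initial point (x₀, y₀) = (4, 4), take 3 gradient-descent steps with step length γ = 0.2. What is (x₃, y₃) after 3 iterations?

∇E = (8x - 2y, -2x + 4y)
Step 1: at (4, 4), ∇E = (24, 8) → (4, 4) − 0.2·(24, 8) = (-0.8, 2.4)
Step 2: at (-0.8, 2.4), ∇E = (-11.2, 11.2) → (-0.8, 2.4) − 0.2·(-11.2, 11.2) = (1.44, 0.16)
Step 3: at (1.44, 0.16), ∇E = (11.2, -2.24) → (1.44, 0.16) − 0.2·(11.2, -2.24) = (-0.8, 0.608)

(-0.8, 0.608)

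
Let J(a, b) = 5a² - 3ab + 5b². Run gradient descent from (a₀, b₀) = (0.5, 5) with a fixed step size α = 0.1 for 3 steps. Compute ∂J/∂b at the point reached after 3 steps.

∇J = (10a - 3b, -3a + 10b)
Step 1: at (0.5, 5), ∇J = (-10, 48.5) → (0.5, 5) − 0.1·(-10, 48.5) = (1.5, 0.15)
Step 2: at (1.5, 0.15), ∇J = (14.55, -3) → (1.5, 0.15) − 0.1·(14.55, -3) = (0.045, 0.45)
Step 3: at (0.045, 0.45), ∇J = (-0.9, 4.365) → (0.045, 0.45) − 0.1·(-0.9, 4.365) = (0.135, 0.0135)
∂J/∂b at (0.135, 0.0135) = -0.27

-0.27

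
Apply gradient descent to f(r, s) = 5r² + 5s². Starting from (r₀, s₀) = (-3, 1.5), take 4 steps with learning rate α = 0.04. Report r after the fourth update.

∇f = (10r, 10s)
Step 1: at (-3, 1.5), ∇f = (-30, 15) → (-3, 1.5) − 0.04·(-30, 15) = (-1.8, 0.9)
Step 2: at (-1.8, 0.9), ∇f = (-18, 9) → (-1.8, 0.9) − 0.04·(-18, 9) = (-1.08, 0.54)
Step 3: at (-1.08, 0.54), ∇f = (-10.8, 5.4) → (-1.08, 0.54) − 0.04·(-10.8, 5.4) = (-0.648, 0.324)
Step 4: at (-0.648, 0.324), ∇f = (-6.48, 3.24) → (-0.648, 0.324) − 0.04·(-6.48, 3.24) = (-0.3888, 0.1944)
r = -0.3888

-0.3888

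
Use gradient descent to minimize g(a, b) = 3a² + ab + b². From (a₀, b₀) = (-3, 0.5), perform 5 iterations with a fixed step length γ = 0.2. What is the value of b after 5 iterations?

∇g = (6a + b, a + 2b)
Step 1: at (-3, 0.5), ∇g = (-17.5, -2) → (-3, 0.5) − 0.2·(-17.5, -2) = (0.5, 0.9)
Step 2: at (0.5, 0.9), ∇g = (3.9, 2.3) → (0.5, 0.9) − 0.2·(3.9, 2.3) = (-0.28, 0.44)
Step 3: at (-0.28, 0.44), ∇g = (-1.24, 0.6) → (-0.28, 0.44) − 0.2·(-1.24, 0.6) = (-0.032, 0.32)
Step 4: at (-0.032, 0.32), ∇g = (0.128, 0.608) → (-0.032, 0.32) − 0.2·(0.128, 0.608) = (-0.0576, 0.1984)
Step 5: at (-0.0576, 0.1984), ∇g = (-0.1472, 0.3392) → (-0.0576, 0.1984) − 0.2·(-0.1472, 0.3392) = (-0.02816, 0.13056)
b = 0.13056

0.13056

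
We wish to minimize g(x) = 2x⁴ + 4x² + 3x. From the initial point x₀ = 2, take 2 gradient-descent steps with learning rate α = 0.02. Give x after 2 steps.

g′(x) = 8x³ + 8x + 3
Step 1: g′(2) = 83; x₁ = 2 − 0.02·83 = 0.34
Step 2: g′(0.34) = 6.034432; x₂ = 0.34 − 0.02·6.034432 = 0.21931136

0.21931136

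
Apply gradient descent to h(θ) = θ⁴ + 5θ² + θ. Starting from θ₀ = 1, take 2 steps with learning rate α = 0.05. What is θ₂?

h′(θ) = 4θ³ + 10θ + 1
θ₁ = 1 − 0.05·15 = 0.25
θ₂ = 0.25 − 0.05·3.5625 = 0.071875

0.071875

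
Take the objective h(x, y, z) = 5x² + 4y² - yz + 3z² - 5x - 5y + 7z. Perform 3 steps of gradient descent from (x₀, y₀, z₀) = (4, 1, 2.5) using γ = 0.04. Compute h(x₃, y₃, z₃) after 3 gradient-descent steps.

4.413390372864

∇h = (10x - 5, 8y - z - 5, -y + 6z + 7)
Step 1: at (4, 1, 2.5), ∇h = (35, 0.5, 21) → (4, 1, 2.5) − 0.04·(35, 0.5, 21) = (2.6, 0.98, 1.66)
Step 2: at (2.6, 0.98, 1.66), ∇h = (21, 1.18, 15.98) → (2.6, 0.98, 1.66) − 0.04·(21, 1.18, 15.98) = (1.76, 0.9328, 1.0208)
Step 3: at (1.76, 0.9328, 1.0208), ∇h = (12.6, 1.4416, 12.192) → (1.76, 0.9328, 1.0208) − 0.04·(12.6, 1.4416, 12.192) = (1.256, 0.875136, 0.53312)
h(1.256, 0.875136, 0.53312) = 4.413390372864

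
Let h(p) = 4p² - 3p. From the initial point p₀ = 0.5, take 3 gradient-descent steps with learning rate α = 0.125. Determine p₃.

0.375

h′(p) = 8p - 3
Step 1: h′(0.5) = 1; p₁ = 0.5 − 0.125·1 = 0.375
Step 2: h′(0.375) = 0; p₂ = 0.375 − 0.125·0 = 0.375
Step 3: h′(0.375) = 0; p₃ = 0.375 − 0.125·0 = 0.375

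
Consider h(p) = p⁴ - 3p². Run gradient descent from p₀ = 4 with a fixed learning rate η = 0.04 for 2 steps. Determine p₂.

17.00447232

h′(p) = 4p³ - 6p
p₁ = 4 − 0.04·232 = -5.28
p₂ = -5.28 − 0.04·(-557.111808) = 17.00447232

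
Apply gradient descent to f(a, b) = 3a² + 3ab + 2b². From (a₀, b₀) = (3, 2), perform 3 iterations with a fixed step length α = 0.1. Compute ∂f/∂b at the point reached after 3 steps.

0

∇f = (6a + 3b, 3a + 4b)
(a₁, b₁) = (3, 2) − 0.1·(24, 17) = (0.6, 0.3)
(a₂, b₂) = (0.6, 0.3) − 0.1·(4.5, 3) = (0.15, 0)
(a₃, b₃) = (0.15, 0) − 0.1·(0.9, 0.45) = (0.06, -0.045)
∂f/∂b at (0.06, -0.045) = 0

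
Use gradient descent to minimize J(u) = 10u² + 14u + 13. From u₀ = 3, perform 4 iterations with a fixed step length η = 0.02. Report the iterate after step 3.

J′(u) = 20u + 14
u₁ = 3 − 0.02·74 = 1.52
u₂ = 1.52 − 0.02·44.4 = 0.632
u₃ = 0.632 − 0.02·26.64 = 0.0992

0.0992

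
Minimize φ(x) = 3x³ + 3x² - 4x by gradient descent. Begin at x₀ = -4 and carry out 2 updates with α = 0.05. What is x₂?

-49.878

φ′(x) = 9x² + 6x - 4
Step 1: φ′(-4) = 116; x₁ = -4 − 0.05·116 = -9.8
Step 2: φ′(-9.8) = 801.56; x₂ = -9.8 − 0.05·801.56 = -49.878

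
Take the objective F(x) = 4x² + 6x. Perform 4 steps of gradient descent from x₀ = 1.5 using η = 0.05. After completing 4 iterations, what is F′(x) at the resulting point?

2.3328

F′(x) = 8x + 6
Step 1: F′(1.5) = 18; x₁ = 1.5 − 0.05·18 = 0.6
Step 2: F′(0.6) = 10.8; x₂ = 0.6 − 0.05·10.8 = 0.06
Step 3: F′(0.06) = 6.48; x₃ = 0.06 − 0.05·6.48 = -0.264
Step 4: F′(-0.264) = 3.888; x₄ = -0.264 − 0.05·3.888 = -0.4584
F′(x) at (-0.4584) = 2.3328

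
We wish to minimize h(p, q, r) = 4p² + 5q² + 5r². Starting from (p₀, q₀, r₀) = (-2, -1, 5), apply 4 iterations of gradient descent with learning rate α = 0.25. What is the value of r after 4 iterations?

25.3125

∇h = (8p, 10q, 10r)
(p₁, q₁, r₁) = (-2, -1, 5) − 0.25·(-16, -10, 50) = (2, 1.5, -7.5)
(p₂, q₂, r₂) = (2, 1.5, -7.5) − 0.25·(16, 15, -75) = (-2, -2.25, 11.25)
(p₃, q₃, r₃) = (-2, -2.25, 11.25) − 0.25·(-16, -22.5, 112.5) = (2, 3.375, -16.875)
(p₄, q₄, r₄) = (2, 3.375, -16.875) − 0.25·(16, 33.75, -168.75) = (-2, -5.0625, 25.3125)
r = 25.3125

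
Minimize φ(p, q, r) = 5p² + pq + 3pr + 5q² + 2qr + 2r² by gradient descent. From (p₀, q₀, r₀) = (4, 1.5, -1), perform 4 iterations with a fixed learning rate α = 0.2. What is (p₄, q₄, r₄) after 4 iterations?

∇φ = (10p + q + 3r, p + 10q + 2r, 3p + 2q + 4r)
Step 1: at (4, 1.5, -1), ∇φ = (38.5, 17, 11) → (4, 1.5, -1) − 0.2·(38.5, 17, 11) = (-3.7, -1.9, -3.2)
Step 2: at (-3.7, -1.9, -3.2), ∇φ = (-48.5, -29.1, -27.7) → (-3.7, -1.9, -3.2) − 0.2·(-48.5, -29.1, -27.7) = (6, 3.92, 2.34)
Step 3: at (6, 3.92, 2.34), ∇φ = (70.94, 49.88, 35.2) → (6, 3.92, 2.34) − 0.2·(70.94, 49.88, 35.2) = (-8.188, -6.056, -4.7)
Step 4: at (-8.188, -6.056, -4.7), ∇φ = (-102.036, -78.148, -55.476) → (-8.188, -6.056, -4.7) − 0.2·(-102.036, -78.148, -55.476) = (12.2192, 9.5736, 6.3952)

(12.2192, 9.5736, 6.3952)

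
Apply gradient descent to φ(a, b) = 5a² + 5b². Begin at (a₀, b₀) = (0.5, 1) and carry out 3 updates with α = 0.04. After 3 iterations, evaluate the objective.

∇φ = (10a, 10b)
Step 1: at (0.5, 1), ∇φ = (5, 10) → (0.5, 1) − 0.04·(5, 10) = (0.3, 0.6)
Step 2: at (0.3, 0.6), ∇φ = (3, 6) → (0.3, 0.6) − 0.04·(3, 6) = (0.18, 0.36)
Step 3: at (0.18, 0.36), ∇φ = (1.8, 3.6) → (0.18, 0.36) − 0.04·(1.8, 3.6) = (0.108, 0.216)
φ(0.108, 0.216) = 0.2916

0.2916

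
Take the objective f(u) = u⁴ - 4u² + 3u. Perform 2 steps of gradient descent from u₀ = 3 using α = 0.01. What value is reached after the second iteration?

f′(u) = 4u³ - 8u + 3
u₁ = 3 − 0.01·87 = 2.13
u₂ = 2.13 − 0.01·24.614388 = 1.88385612

1.88385612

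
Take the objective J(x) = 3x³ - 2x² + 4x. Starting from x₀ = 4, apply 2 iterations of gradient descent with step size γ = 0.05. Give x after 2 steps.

J′(x) = 9x² - 4x + 4
x₁ = 4 − 0.05·132 = -2.6
x₂ = -2.6 − 0.05·75.24 = -6.362

-6.362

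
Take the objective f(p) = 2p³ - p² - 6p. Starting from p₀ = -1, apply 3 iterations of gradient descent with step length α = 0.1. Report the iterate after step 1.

-1.2

f′(p) = 6p² - 2p - 6
p₁ = -1 − 0.1·2 = -1.2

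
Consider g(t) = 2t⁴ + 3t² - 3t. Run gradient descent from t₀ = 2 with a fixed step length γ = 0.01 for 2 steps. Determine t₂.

g′(t) = 8t³ + 6t - 3
t₁ = 2 − 0.01·73 = 1.27
t₂ = 1.27 − 0.01·21.007064 = 1.05992936

1.05992936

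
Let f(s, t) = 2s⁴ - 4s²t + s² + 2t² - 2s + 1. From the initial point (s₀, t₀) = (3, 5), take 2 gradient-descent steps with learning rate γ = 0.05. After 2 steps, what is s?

∇f = (8s³ - 8st + 2s - 2, -4s² + 4t)
Step 1: at (3, 5), ∇f = (100, -16) → (3, 5) − 0.05·(100, -16) = (-2, 5.8)
Step 2: at (-2, 5.8), ∇f = (22.8, 7.2) → (-2, 5.8) − 0.05·(22.8, 7.2) = (-3.14, 5.44)
s = -3.14

-3.14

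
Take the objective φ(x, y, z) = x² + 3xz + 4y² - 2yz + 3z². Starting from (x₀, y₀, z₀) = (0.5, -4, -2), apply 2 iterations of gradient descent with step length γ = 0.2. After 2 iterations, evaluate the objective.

13.32

∇φ = (2x + 3z, 8y - 2z, 3x - 2y + 6z)
(x₁, y₁, z₁) = (0.5, -4, -2) − 0.2·(-5, -28, -2.5) = (1.5, 1.6, -1.5)
(x₂, y₂, z₂) = (1.5, 1.6, -1.5) − 0.2·(-1.5, 15.8, -7.7) = (1.8, -1.56, 0.04)
φ(1.8, -1.56, 0.04) = 13.32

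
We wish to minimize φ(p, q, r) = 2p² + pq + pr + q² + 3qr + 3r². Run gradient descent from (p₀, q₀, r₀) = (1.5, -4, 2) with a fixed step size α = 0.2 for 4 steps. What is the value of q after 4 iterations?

∇φ = (4p + q + r, p + 2q + 3r, p + 3q + 6r)
(p₁, q₁, r₁) = (1.5, -4, 2) − 0.2·(4, -0.5, 1.5) = (0.7, -3.9, 1.7)
(p₂, q₂, r₂) = (0.7, -3.9, 1.7) − 0.2·(0.6, -2, -0.8) = (0.58, -3.5, 1.86)
(p₃, q₃, r₃) = (0.58, -3.5, 1.86) − 0.2·(0.68, -0.84, 1.24) = (0.444, -3.332, 1.612)
(p₄, q₄, r₄) = (0.444, -3.332, 1.612) − 0.2·(0.056, -1.384, 0.12) = (0.4328, -3.0552, 1.588)
q = -3.0552

-3.0552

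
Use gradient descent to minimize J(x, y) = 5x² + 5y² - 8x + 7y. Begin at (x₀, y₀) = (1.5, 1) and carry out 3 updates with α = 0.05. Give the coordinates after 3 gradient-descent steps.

(0.8875, -0.4875)

∇J = (10x - 8, 10y + 7)
Step 1: at (1.5, 1), ∇J = (7, 17) → (1.5, 1) − 0.05·(7, 17) = (1.15, 0.15)
Step 2: at (1.15, 0.15), ∇J = (3.5, 8.5) → (1.15, 0.15) − 0.05·(3.5, 8.5) = (0.975, -0.275)
Step 3: at (0.975, -0.275), ∇J = (1.75, 4.25) → (0.975, -0.275) − 0.05·(1.75, 4.25) = (0.8875, -0.4875)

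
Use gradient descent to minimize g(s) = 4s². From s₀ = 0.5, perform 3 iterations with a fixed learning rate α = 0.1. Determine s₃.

0.004

g′(s) = 8s
Step 1: g′(0.5) = 4; s₁ = 0.5 − 0.1·4 = 0.1
Step 2: g′(0.1) = 0.8; s₂ = 0.1 − 0.1·0.8 = 0.02
Step 3: g′(0.02) = 0.16; s₃ = 0.02 − 0.1·0.16 = 0.004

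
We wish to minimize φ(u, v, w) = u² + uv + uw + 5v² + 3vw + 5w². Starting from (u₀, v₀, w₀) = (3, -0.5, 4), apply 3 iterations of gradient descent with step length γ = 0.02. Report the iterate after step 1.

∇φ = (2u + v + w, u + 10v + 3w, u + 3v + 10w)
Step 1: at (3, -0.5, 4), ∇φ = (9.5, 10, 41.5) → (3, -0.5, 4) − 0.02·(9.5, 10, 41.5) = (2.81, -0.7, 3.17)

(2.81, -0.7, 3.17)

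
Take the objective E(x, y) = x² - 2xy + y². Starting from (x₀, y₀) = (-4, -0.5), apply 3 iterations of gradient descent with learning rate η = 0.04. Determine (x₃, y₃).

∇E = (2x - 2y, -2x + 2y)
(x₁, y₁) = (-4, -0.5) − 0.04·(-7, 7) = (-3.72, -0.78)
(x₂, y₂) = (-3.72, -0.78) − 0.04·(-5.88, 5.88) = (-3.4848, -1.0152)
(x₃, y₃) = (-3.4848, -1.0152) − 0.04·(-4.9392, 4.9392) = (-3.287232, -1.212768)

(-3.287232, -1.212768)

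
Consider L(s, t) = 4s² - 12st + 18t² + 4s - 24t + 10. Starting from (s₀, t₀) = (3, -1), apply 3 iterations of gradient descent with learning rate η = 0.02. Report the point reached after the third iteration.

(1.894336, 1.31168)

∇L = (8s - 12t + 4, -12s + 36t - 24)
(s₁, t₁) = (3, -1) − 0.02·(40, -96) = (2.2, 0.92)
(s₂, t₂) = (2.2, 0.92) − 0.02·(10.56, -17.28) = (1.9888, 1.2656)
(s₃, t₃) = (1.9888, 1.2656) − 0.02·(4.7232, -2.304) = (1.894336, 1.31168)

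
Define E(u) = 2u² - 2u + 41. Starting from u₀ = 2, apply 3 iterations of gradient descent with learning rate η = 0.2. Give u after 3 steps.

E′(u) = 4u - 2
Step 1: E′(2) = 6; u₁ = 2 − 0.2·6 = 0.8
Step 2: E′(0.8) = 1.2; u₂ = 0.8 − 0.2·1.2 = 0.56
Step 3: E′(0.56) = 0.24; u₃ = 0.56 − 0.2·0.24 = 0.512

0.512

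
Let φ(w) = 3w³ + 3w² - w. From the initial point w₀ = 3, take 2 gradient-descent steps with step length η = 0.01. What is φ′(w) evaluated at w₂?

φ′(w) = 9w² + 6w - 1
Step 1: φ′(3) = 98; w₁ = 3 − 0.01·98 = 2.02
Step 2: φ′(2.02) = 47.8436; w₂ = 2.02 − 0.01·47.8436 = 1.541564
φ′(w) at (1.541564) = 29.637160094864

29.637160094864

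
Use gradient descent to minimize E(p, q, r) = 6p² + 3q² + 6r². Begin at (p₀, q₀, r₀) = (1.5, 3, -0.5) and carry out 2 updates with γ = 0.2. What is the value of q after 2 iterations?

∇E = (12p, 6q, 12r)
Step 1: at (1.5, 3, -0.5), ∇E = (18, 18, -6) → (1.5, 3, -0.5) − 0.2·(18, 18, -6) = (-2.1, -0.6, 0.7)
Step 2: at (-2.1, -0.6, 0.7), ∇E = (-25.2, -3.6, 8.4) → (-2.1, -0.6, 0.7) − 0.2·(-25.2, -3.6, 8.4) = (2.94, 0.12, -0.98)
q = 0.12

0.12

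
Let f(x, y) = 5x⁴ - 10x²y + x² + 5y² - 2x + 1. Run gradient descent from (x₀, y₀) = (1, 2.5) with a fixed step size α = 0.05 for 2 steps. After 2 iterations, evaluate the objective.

28380.7305

∇f = (20x³ - 20xy + 2x - 2, -10x² + 10y)
(x₁, y₁) = (1, 2.5) − 0.05·(-30, 15) = (2.5, 1.75)
(x₂, y₂) = (2.5, 1.75) − 0.05·(228, -45) = (-8.9, 4)
f(-8.9, 4) = 28380.7305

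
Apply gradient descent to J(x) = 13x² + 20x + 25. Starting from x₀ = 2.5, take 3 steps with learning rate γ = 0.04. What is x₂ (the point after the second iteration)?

-0.764

J′(x) = 26x + 20
x₁ = 2.5 − 0.04·85 = -0.9
x₂ = -0.9 − 0.04·(-3.4) = -0.764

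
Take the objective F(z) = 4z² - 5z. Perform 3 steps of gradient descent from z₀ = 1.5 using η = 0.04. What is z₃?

F′(z) = 8z - 5
Step 1: F′(1.5) = 7; z₁ = 1.5 − 0.04·7 = 1.22
Step 2: F′(1.22) = 4.76; z₂ = 1.22 − 0.04·4.76 = 1.0296
Step 3: F′(1.0296) = 3.2368; z₃ = 1.0296 − 0.04·3.2368 = 0.900128

0.900128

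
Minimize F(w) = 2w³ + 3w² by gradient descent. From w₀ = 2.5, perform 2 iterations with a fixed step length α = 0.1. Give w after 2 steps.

F′(w) = 6w² + 6w
w₁ = 2.5 − 0.1·52.5 = -2.75
w₂ = -2.75 − 0.1·28.875 = -5.6375

-5.6375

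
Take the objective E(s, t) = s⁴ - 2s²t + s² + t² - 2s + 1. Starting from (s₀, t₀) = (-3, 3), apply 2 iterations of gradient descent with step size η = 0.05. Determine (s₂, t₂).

(1.52, 3.34)

∇E = (4s³ - 4st + 2s - 2, -2s² + 2t)
Step 1: at (-3, 3), ∇E = (-80, -12) → (-3, 3) − 0.05·(-80, -12) = (1, 3.6)
Step 2: at (1, 3.6), ∇E = (-10.4, 5.2) → (1, 3.6) − 0.05·(-10.4, 5.2) = (1.52, 3.34)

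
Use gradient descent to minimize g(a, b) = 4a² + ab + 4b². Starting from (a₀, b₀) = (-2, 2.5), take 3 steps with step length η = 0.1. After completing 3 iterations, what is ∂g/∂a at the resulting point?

-0.423

∇g = (8a + b, a + 8b)
Step 1: at (-2, 2.5), ∇g = (-13.5, 18) → (-2, 2.5) − 0.1·(-13.5, 18) = (-0.65, 0.7)
Step 2: at (-0.65, 0.7), ∇g = (-4.5, 4.95) → (-0.65, 0.7) − 0.1·(-4.5, 4.95) = (-0.2, 0.205)
Step 3: at (-0.2, 0.205), ∇g = (-1.395, 1.44) → (-0.2, 0.205) − 0.1·(-1.395, 1.44) = (-0.0605, 0.061)
∂g/∂a at (-0.0605, 0.061) = -0.423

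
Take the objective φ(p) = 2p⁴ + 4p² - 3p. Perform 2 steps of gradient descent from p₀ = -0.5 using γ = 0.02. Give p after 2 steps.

φ′(p) = 8p³ + 8p - 3
p₁ = -0.5 − 0.02·(-8) = -0.34
p₂ = -0.34 − 0.02·(-6.034432) = -0.21931136

-0.21931136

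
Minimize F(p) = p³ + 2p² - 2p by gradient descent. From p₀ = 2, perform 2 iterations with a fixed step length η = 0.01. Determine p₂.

1.667828

F′(p) = 3p² + 4p - 2
Step 1: F′(2) = 18; p₁ = 2 − 0.01·18 = 1.82
Step 2: F′(1.82) = 15.2172; p₂ = 1.82 − 0.01·15.2172 = 1.667828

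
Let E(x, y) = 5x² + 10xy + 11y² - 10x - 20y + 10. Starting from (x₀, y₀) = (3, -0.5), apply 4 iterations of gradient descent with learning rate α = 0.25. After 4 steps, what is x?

142.375

∇E = (10x + 10y - 10, 10x + 22y - 20)
(x₁, y₁) = (3, -0.5) − 0.25·(15, -1) = (-0.75, -0.25)
(x₂, y₂) = (-0.75, -0.25) − 0.25·(-20, -33) = (4.25, 8)
(x₃, y₃) = (4.25, 8) − 0.25·(112.5, 198.5) = (-23.875, -41.625)
(x₄, y₄) = (-23.875, -41.625) − 0.25·(-665, -1174.5) = (142.375, 252)
x = 142.375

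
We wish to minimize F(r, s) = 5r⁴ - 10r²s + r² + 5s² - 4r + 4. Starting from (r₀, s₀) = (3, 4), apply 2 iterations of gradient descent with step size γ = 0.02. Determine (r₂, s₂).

(2.3193856, 5.84832)

∇F = (20r³ - 20rs + 2r - 4, -10r² + 10s)
Step 1: at (3, 4), ∇F = (302, -50) → (3, 4) − 0.02·(302, -50) = (-3.04, 5)
Step 2: at (-3.04, 5), ∇F = (-267.96928, -42.416) → (-3.04, 5) − 0.02·(-267.96928, -42.416) = (2.3193856, 5.84832)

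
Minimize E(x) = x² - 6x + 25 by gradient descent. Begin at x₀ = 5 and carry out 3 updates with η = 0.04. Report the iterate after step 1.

E′(x) = 2x - 6
x₁ = 5 − 0.04·4 = 4.84

4.84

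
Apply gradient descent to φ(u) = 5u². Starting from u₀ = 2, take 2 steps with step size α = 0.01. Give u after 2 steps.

1.62

φ′(u) = 10u
u₁ = 2 − 0.01·20 = 1.8
u₂ = 1.8 − 0.01·18 = 1.62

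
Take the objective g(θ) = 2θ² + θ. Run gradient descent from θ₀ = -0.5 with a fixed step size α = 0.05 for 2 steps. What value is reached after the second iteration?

g′(θ) = 4θ + 1
θ₁ = -0.5 − 0.05·(-1) = -0.45
θ₂ = -0.45 − 0.05·(-0.8) = -0.41

-0.41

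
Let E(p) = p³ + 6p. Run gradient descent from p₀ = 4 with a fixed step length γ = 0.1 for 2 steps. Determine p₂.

E′(p) = 3p² + 6
p₁ = 4 − 0.1·54 = -1.4
p₂ = -1.4 − 0.1·11.88 = -2.588

-2.588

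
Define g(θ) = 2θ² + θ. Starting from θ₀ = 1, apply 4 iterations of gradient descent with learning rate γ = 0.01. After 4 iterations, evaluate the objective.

g′(θ) = 4θ + 1
θ₁ = 1 − 0.01·5 = 0.95
θ₂ = 0.95 − 0.01·4.8 = 0.902
θ₃ = 0.902 − 0.01·4.608 = 0.85592
θ₄ = 0.85592 − 0.01·4.42368 = 0.8116832
g(0.8116832) = 2.12934243432448

2.12934243432448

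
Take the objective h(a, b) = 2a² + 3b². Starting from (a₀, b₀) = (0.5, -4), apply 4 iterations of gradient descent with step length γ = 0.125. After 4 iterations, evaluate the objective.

0.002685546875

∇h = (4a, 6b)
Step 1: at (0.5, -4), ∇h = (2, -24) → (0.5, -4) − 0.125·(2, -24) = (0.25, -1)
Step 2: at (0.25, -1), ∇h = (1, -6) → (0.25, -1) − 0.125·(1, -6) = (0.125, -0.25)
Step 3: at (0.125, -0.25), ∇h = (0.5, -1.5) → (0.125, -0.25) − 0.125·(0.5, -1.5) = (0.0625, -0.0625)
Step 4: at (0.0625, -0.0625), ∇h = (0.25, -0.375) → (0.0625, -0.0625) − 0.125·(0.25, -0.375) = (0.03125, -0.015625)
h(0.03125, -0.015625) = 0.002685546875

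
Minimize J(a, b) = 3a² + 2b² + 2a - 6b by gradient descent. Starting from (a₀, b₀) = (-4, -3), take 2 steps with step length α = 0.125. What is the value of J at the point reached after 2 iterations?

-2.14453125

∇J = (6a + 2, 4b - 6)
(a₁, b₁) = (-4, -3) − 0.125·(-22, -18) = (-1.25, -0.75)
(a₂, b₂) = (-1.25, -0.75) − 0.125·(-5.5, -9) = (-0.5625, 0.375)
J(-0.5625, 0.375) = -2.14453125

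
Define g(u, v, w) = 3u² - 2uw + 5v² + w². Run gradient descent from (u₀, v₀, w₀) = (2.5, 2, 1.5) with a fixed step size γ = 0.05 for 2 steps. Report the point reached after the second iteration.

(1.49, 0.5, 1.63)

∇g = (6u - 2w, 10v, -2u + 2w)
Step 1: at (2.5, 2, 1.5), ∇g = (12, 20, -2) → (2.5, 2, 1.5) − 0.05·(12, 20, -2) = (1.9, 1, 1.6)
Step 2: at (1.9, 1, 1.6), ∇g = (8.2, 10, -0.6) → (1.9, 1, 1.6) − 0.05·(8.2, 10, -0.6) = (1.49, 0.5, 1.63)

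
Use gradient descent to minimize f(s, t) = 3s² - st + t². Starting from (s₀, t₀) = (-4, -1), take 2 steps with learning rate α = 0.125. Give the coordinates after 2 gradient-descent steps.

∇f = (6s - t, -s + 2t)
(s₁, t₁) = (-4, -1) − 0.125·(-23, 2) = (-1.125, -1.25)
(s₂, t₂) = (-1.125, -1.25) − 0.125·(-5.5, -1.375) = (-0.4375, -1.078125)

(-0.4375, -1.078125)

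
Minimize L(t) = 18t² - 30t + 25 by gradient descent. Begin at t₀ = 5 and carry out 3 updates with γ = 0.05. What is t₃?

-1.3

L′(t) = 36t - 30
t₁ = 5 − 0.05·150 = -2.5
t₂ = -2.5 − 0.05·(-120) = 3.5
t₃ = 3.5 − 0.05·96 = -1.3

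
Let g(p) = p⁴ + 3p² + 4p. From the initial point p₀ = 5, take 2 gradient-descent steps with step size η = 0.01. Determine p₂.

g′(p) = 4p³ + 6p + 4
p₁ = 5 − 0.01·534 = -0.34
p₂ = -0.34 − 0.01·1.802784 = -0.35802784

-0.35802784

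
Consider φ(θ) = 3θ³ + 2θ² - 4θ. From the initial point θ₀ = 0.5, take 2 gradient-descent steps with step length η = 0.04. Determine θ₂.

φ′(θ) = 9θ² + 4θ - 4
θ₁ = 0.5 − 0.04·0.25 = 0.49
θ₂ = 0.49 − 0.04·0.1209 = 0.485164

0.485164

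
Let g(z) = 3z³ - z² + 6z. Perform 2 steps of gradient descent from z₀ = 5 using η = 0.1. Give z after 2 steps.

-284.289

g′(z) = 9z² - 2z + 6
Step 1: g′(5) = 221; z₁ = 5 − 0.1·221 = -17.1
Step 2: g′(-17.1) = 2671.89; z₂ = -17.1 − 0.1·2671.89 = -284.289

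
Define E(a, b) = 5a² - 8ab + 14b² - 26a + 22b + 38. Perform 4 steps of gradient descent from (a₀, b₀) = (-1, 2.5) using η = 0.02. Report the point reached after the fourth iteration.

∇E = (10a - 8b - 26, -8a + 28b + 22)
Step 1: at (-1, 2.5), ∇E = (-56, 100) → (-1, 2.5) − 0.02·(-56, 100) = (0.12, 0.5)
Step 2: at (0.12, 0.5), ∇E = (-28.8, 35.04) → (0.12, 0.5) − 0.02·(-28.8, 35.04) = (0.696, -0.2008)
Step 3: at (0.696, -0.2008), ∇E = (-17.4336, 10.8096) → (0.696, -0.2008) − 0.02·(-17.4336, 10.8096) = (1.044672, -0.416992)
Step 4: at (1.044672, -0.416992), ∇E = (-12.217344, 1.966848) → (1.044672, -0.416992) − 0.02·(-12.217344, 1.966848) = (1.28901888, -0.45632896)

(1.28901888, -0.45632896)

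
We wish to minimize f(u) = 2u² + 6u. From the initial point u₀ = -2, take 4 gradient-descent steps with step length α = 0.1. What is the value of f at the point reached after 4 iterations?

f′(u) = 4u + 6
Step 1: f′(-2) = -2; u₁ = -2 − 0.1·(-2) = -1.8
Step 2: f′(-1.8) = -1.2; u₂ = -1.8 − 0.1·(-1.2) = -1.68
Step 3: f′(-1.68) = -0.72; u₃ = -1.68 − 0.1·(-0.72) = -1.608
Step 4: f′(-1.608) = -0.432; u₄ = -1.608 − 0.1·(-0.432) = -1.5648
f(-1.5648) = -4.49160192

-4.49160192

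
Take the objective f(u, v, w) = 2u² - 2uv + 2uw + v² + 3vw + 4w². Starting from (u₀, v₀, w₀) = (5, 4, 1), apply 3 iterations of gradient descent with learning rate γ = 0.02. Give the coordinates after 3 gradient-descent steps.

(4.28984, 4.011096, -0.495504)

∇f = (4u - 2v + 2w, -2u + 2v + 3w, 2u + 3v + 8w)
Step 1: at (5, 4, 1), ∇f = (14, 1, 30) → (5, 4, 1) − 0.02·(14, 1, 30) = (4.72, 3.98, 0.4)
Step 2: at (4.72, 3.98, 0.4), ∇f = (11.72, -0.28, 24.58) → (4.72, 3.98, 0.4) − 0.02·(11.72, -0.28, 24.58) = (4.4856, 3.9856, -0.0916)
Step 3: at (4.4856, 3.9856, -0.0916), ∇f = (9.788, -1.2748, 20.1952) → (4.4856, 3.9856, -0.0916) − 0.02·(9.788, -1.2748, 20.1952) = (4.28984, 4.011096, -0.495504)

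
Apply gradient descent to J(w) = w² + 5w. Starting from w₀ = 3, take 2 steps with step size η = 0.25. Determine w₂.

-1.125

J′(w) = 2w + 5
Step 1: J′(3) = 11; w₁ = 3 − 0.25·11 = 0.25
Step 2: J′(0.25) = 5.5; w₂ = 0.25 − 0.25·5.5 = -1.125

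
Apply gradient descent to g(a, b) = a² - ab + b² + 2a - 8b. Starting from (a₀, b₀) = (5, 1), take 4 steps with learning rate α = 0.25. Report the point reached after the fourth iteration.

(1.34765625, 4.65234375)

∇g = (2a - b + 2, -a + 2b - 8)
Step 1: at (5, 1), ∇g = (11, -11) → (5, 1) − 0.25·(11, -11) = (2.25, 3.75)
Step 2: at (2.25, 3.75), ∇g = (2.75, -2.75) → (2.25, 3.75) − 0.25·(2.75, -2.75) = (1.5625, 4.4375)
Step 3: at (1.5625, 4.4375), ∇g = (0.6875, -0.6875) → (1.5625, 4.4375) − 0.25·(0.6875, -0.6875) = (1.390625, 4.609375)
Step 4: at (1.390625, 4.609375), ∇g = (0.171875, -0.171875) → (1.390625, 4.609375) − 0.25·(0.171875, -0.171875) = (1.34765625, 4.65234375)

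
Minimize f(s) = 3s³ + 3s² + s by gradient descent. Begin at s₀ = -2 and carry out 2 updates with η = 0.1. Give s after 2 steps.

-20.125

f′(s) = 9s² + 6s + 1
s₁ = -2 − 0.1·25 = -4.5
s₂ = -4.5 − 0.1·156.25 = -20.125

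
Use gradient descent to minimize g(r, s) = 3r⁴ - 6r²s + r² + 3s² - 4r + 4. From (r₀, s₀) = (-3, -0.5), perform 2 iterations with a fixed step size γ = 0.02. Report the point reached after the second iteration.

(-11.24647936, 2.521792)

∇g = (12r³ - 12rs + 2r - 4, -6r² + 6s)
Step 1: at (-3, -0.5), ∇g = (-352, -57) → (-3, -0.5) − 0.02·(-352, -57) = (4.04, 0.64)
Step 2: at (4.04, 0.64), ∇g = (764.323968, -94.0896) → (4.04, 0.64) − 0.02·(764.323968, -94.0896) = (-11.24647936, 2.521792)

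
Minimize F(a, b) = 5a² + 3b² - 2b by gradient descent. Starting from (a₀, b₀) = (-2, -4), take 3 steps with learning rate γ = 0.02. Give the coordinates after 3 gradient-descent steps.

∇F = (10a, 6b - 2)
(a₁, b₁) = (-2, -4) − 0.02·(-20, -26) = (-1.6, -3.48)
(a₂, b₂) = (-1.6, -3.48) − 0.02·(-16, -22.88) = (-1.28, -3.0224)
(a₃, b₃) = (-1.28, -3.0224) − 0.02·(-12.8, -20.1344) = (-1.024, -2.619712)

(-1.024, -2.619712)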